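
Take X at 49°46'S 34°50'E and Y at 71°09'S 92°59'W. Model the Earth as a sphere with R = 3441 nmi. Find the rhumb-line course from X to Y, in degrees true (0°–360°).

Δψ = ln[tan(π/4+φ₂/2)/tan(π/4+φ₁/2)] = -0.7914
Δλ = -2.2308 rad (taken the short way round)
course = atan2(Δλ, Δψ) = 250.47°

250.5°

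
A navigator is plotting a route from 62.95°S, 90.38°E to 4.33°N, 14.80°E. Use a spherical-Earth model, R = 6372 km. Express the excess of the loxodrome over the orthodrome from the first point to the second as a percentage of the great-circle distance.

Great circle: σ = 1.5251 rad → d_gc = Rσ = 9717.9 km
Rhumb: Δφ = +1.1743, Δλ = -1.3191, Δψ = +1.5005, q = Δφ/Δψ = 0.7826 → d_rh = R√(Δφ²+q²Δλ²) = 9962.6 km
Excess = (9962.6 − 9717.9) / 9717.9 = 244.7 / 9717.9 = 2.52% ≈ 2.5%

2.5%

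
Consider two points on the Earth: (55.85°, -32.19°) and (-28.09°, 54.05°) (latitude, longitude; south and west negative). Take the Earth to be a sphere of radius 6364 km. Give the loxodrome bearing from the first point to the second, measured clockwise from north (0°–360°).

Meridional parts: M(φ₁)=+1.1804, M(φ₂)=-0.5112 → ΔM = -1.6916;  Δλ = +1.5052 rad
tan C = Δλ / ΔM = -0.8898 → C = 138.34°

138.3°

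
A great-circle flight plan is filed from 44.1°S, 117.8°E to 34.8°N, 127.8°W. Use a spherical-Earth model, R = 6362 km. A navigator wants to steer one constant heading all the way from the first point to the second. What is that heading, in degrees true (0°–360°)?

52.9°

Δψ = ln[tan(π/4+φ₂/2)/tan(π/4+φ₁/2)] = +1.5079
Δλ = +1.9967 rad (taken the short way round)
course = atan2(Δλ, Δψ) = 52.94°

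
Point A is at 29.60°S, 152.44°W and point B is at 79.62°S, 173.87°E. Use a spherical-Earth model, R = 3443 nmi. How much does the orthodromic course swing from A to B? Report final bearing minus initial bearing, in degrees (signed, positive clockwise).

At departure: θ₁ = atan2(sin Δλ cos φ₂, cos φ₁ sin φ₂ − sin φ₁ cos φ₂ cos Δλ) = 187.29°
At arrival: θ₂ = atan2(sin Δλ cos φ₁, −cos φ₂ sin φ₁ + sin φ₂ cos φ₁ cos Δλ) = 217.76°
Δθ = θ₂ − θ₁ = +30.5°

+30.5°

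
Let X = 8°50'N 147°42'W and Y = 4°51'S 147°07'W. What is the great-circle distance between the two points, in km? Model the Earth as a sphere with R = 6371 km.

1523 km

Haversine: a = sin²(Δφ/2)+cos φ₁ cos φ₂ sin²(Δλ/2) = 0.01422;  σ = 2·atan2(√a,√(1−a))
σ = 13.696° → d = Rσ = 6371·0.23903 = 1523 km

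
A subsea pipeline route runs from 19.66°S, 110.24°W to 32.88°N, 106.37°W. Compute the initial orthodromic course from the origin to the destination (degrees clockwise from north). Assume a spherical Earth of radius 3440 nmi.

4.1°

θ = atan2( sin Δλ·cos φ₂ ,  cos φ₁ sin φ₂ − sin φ₁ cos φ₂ cos Δλ )
  = atan2(+0.0567, +0.7931) = 4.09°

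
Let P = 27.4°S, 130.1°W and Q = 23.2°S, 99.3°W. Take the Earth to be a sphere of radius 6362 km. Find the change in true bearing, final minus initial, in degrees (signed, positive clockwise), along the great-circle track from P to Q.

-13.4°

At departure: θ₁ = atan2(sin Δλ cos φ₂, cos φ₁ sin φ₂ − sin φ₁ cos φ₂ cos Δλ) = 88.35°
At arrival: θ₂ = atan2(sin Δλ cos φ₁, −cos φ₂ sin φ₁ + sin φ₂ cos φ₁ cos Δλ) = 74.91°
Δθ = θ₂ − θ₁ = -13.4°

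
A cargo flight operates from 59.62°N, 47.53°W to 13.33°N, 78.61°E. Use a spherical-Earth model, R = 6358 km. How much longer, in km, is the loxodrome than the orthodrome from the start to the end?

1192 km

Great circle: cos σ = sin φ₁ sin φ₂ + cos φ₁ cos φ₂ cos Δλ,  σ = 1.6622 rad → d_gc = 10568.57 km
Rhumb line: Δψ = -1.0690, q = Δφ/Δψ = 0.7558, d_rh = R√(Δφ²+q²Δλ²) = 11760.09 km
Excess = 11760.09 − 10568.57 = 1191.52 ≈ 1192 km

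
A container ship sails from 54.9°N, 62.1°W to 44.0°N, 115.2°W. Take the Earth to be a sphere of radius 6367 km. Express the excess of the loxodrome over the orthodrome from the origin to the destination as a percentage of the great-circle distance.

2.2%

Great circle: σ = 0.6152 rad → d_gc = Rσ = 3916.7 km
Rhumb: Δφ = -0.1902, Δλ = -0.9268, Δψ = -0.2943, q = Δφ/Δψ = 0.6464 → d_rh = R√(Δφ²+q²Δλ²) = 4002.1 km
Excess = (4002.1 − 3916.7) / 3916.7 = 85.4 / 3916.7 = 2.18% ≈ 2.2%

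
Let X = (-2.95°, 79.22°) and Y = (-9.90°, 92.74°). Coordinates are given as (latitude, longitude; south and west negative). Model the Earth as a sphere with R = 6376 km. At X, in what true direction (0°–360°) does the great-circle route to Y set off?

N = sin Δλ·cos φ₂ = +0.2303;  D = cos φ₁ sin φ₂ − sin φ₁ cos φ₂ cos Δλ = -0.1224
initial course = atan2(N, D) = 117.99°

118.0°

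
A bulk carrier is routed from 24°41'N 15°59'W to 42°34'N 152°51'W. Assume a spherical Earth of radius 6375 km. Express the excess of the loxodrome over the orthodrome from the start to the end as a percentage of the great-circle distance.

12.4%

Great circle: σ = 1.7781 rad → d_gc = Rσ = 11335.7 km
Rhumb: Δφ = +0.3121, Δλ = -2.3888, Δψ = +0.3778, q = Δφ/Δψ = 0.8263 → d_rh = R√(Δφ²+q²Δλ²) = 12739.1 km
Excess = (12739.1 − 11335.7) / 11335.7 = 1403.4 / 11335.7 = 12.38% ≈ 12.4%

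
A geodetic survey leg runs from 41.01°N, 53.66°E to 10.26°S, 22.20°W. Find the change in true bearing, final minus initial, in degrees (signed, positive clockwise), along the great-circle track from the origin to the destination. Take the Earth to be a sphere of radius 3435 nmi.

Initial bearing θ₁ = atan2(sin Δλ cos φ₂, cos φ₁ sin φ₂ − sin φ₁ cos φ₂ cos Δλ) = 252.98°
Final bearing θ₂ = (initial bearing from the destination back to the start) + 180° = 227.16°
Δθ = θ₂ − θ₁ = -25.8°

-25.8°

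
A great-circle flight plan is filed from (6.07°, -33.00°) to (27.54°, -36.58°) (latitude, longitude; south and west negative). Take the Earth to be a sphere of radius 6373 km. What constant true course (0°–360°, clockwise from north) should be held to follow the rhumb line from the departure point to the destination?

351.0°

Meridional parts: M(φ₁)=+0.1061, M(φ₂)=+0.5003 → ΔM = +0.3942;  Δλ = -0.0625 rad
tan C = Δλ / ΔM = -0.1585 → C = 350.99°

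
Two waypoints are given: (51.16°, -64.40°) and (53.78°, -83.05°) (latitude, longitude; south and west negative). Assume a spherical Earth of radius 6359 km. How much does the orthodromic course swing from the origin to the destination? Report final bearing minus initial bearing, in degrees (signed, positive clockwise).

-14.8°

At departure: θ₁ = atan2(sin Δλ cos φ₂, cos φ₁ sin φ₂ − sin φ₁ cos φ₂ cos Δλ) = 290.30°
At arrival: θ₂ = atan2(sin Δλ cos φ₁, −cos φ₂ sin φ₁ + sin φ₂ cos φ₁ cos Δλ) = 275.45°
Δθ = θ₂ − θ₁ = -14.8°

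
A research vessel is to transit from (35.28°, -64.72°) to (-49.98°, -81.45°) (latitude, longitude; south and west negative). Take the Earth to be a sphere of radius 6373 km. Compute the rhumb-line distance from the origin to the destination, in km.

Δψ = ln[tan(π/4+φ₂/2)/tan(π/4+φ₁/2)] = -1.6690;  Δφ = -1.4881 rad,  Δλ = -0.2920 rad
q = Δφ/Δψ = 0.8916
d = R·√(Δφ² + q²Δλ²) = 6373·1.51067 = 9628 km

9628 km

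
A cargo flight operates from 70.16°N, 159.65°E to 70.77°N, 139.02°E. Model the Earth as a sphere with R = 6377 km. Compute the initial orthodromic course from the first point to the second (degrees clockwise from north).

θ = atan2( sin Δλ·cos φ₂ ,  cos φ₁ sin φ₂ − sin φ₁ cos φ₂ cos Δλ )
  = atan2(-0.1160, +0.0305) = 284.73°

284.7°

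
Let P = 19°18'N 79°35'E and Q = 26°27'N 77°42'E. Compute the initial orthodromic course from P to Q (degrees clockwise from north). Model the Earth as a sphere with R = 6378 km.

346.7°

N = sin Δλ·cos φ₂ = -0.0294;  D = cos φ₁ sin φ₂ − sin φ₁ cos φ₂ cos Δλ = +0.1246
initial course = atan2(N, D) = 346.72°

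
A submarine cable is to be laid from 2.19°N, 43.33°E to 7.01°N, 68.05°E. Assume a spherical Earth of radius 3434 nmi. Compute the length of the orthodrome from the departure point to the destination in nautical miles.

Haversine: a = sin²(Δφ/2)+cos φ₁ cos φ₂ sin²(Δλ/2) = 0.04721;  σ = 2·atan2(√a,√(1−a))
σ = 25.099° → d = Rσ = 3434·0.43806 = 1504 nmi

1504 nmi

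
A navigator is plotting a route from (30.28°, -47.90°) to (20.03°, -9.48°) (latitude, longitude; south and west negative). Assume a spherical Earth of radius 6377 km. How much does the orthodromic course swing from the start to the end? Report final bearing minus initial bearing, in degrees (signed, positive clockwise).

+16.9°

At departure: θ₁ = atan2(sin Δλ cos φ₂, cos φ₁ sin φ₂ − sin φ₁ cos φ₂ cos Δλ) = 97.36°
At arrival: θ₂ = atan2(sin Δλ cos φ₁, −cos φ₂ sin φ₁ + sin φ₂ cos φ₁ cos Δλ) = 114.27°
Δθ = θ₂ − θ₁ = +16.9°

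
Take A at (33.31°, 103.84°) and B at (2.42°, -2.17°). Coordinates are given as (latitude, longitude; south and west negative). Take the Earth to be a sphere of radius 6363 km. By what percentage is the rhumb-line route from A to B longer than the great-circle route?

2.1%

Great circle: σ = 1.7794 rad → d_gc = Rσ = 11322.4 km
Rhumb: Δφ = -0.5391, Δλ = -1.8502, Δψ = -0.5749, q = Δφ/Δψ = 0.9377 → d_rh = R√(Δφ²+q²Δλ²) = 11560.4 km
Excess = (11560.4 − 11322.4) / 11322.4 = 238.0 / 11322.4 = 2.10% ≈ 2.1%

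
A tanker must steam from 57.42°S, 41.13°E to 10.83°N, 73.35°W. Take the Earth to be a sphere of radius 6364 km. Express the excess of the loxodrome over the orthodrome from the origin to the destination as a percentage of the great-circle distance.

5.0%

Great circle: σ = 1.9579 rad → d_gc = Rσ = 12459.9 km
Rhumb: Δφ = +1.1912, Δλ = -1.9981, Δψ = +1.4204, q = Δφ/Δψ = 0.8386 → d_rh = R√(Δφ²+q²Δλ²) = 13083.8 km
Excess = (13083.8 − 12459.9) / 12459.9 = 623.9 / 12459.9 = 5.01% ≈ 5.0%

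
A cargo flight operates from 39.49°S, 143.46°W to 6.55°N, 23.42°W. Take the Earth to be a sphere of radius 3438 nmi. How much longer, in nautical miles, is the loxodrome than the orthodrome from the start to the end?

203 nmi

Great circle: cos σ = sin φ₁ sin φ₂ + cos φ₁ cos φ₂ cos Δλ,  σ = 2.0447 rad → d_gc = 7029.6 nmi
Rhumb line: Δψ = +0.8659, q = Δφ/Δψ = 0.9280, d_rh = R√(Δφ²+q²Δλ²) = 7232.7 nmi
Excess = 7232.7 − 7029.6 = 203.1 ≈ 203 nmi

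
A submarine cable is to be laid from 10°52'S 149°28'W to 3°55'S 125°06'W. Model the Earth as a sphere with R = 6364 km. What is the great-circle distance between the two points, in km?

2791 km

Haversine: a = sin²(Δφ/2)+cos φ₁ cos φ₂ sin²(Δλ/2) = 0.04731;  σ = 2·atan2(√a,√(1−a))
σ = 25.126° → d = Rσ = 6364·0.43853 = 2791 km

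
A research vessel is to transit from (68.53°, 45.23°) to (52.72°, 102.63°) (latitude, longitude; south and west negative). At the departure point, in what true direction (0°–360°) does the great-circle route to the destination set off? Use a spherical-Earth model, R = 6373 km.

91.4°

N = sin Δλ·cos φ₂ = +0.5103;  D = cos φ₁ sin φ₂ − sin φ₁ cos φ₂ cos Δλ = -0.0125
initial course = atan2(N, D) = 91.40°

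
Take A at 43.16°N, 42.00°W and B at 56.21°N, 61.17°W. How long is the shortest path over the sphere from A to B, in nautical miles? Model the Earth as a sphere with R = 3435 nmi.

cos σ = sin φ₁ sin φ₂ + cos φ₁ cos φ₂ cos Δλ
      = sin(43.16°)sin(56.21°) + cos(43.16°)cos(56.21°)cos(-19.17°) = 0.9517
σ = 17.884° → d = Rσ = 3435·0.31214 = 1072 nmi

1072 nmi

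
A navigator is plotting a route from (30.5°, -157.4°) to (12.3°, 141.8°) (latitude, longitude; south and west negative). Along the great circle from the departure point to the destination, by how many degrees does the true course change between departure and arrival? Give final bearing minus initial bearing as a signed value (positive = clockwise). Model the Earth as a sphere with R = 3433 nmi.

At departure: θ₁ = atan2(sin Δλ cos φ₂, cos φ₁ sin φ₂ − sin φ₁ cos φ₂ cos Δλ) = 266.08°
At arrival: θ₂ = atan2(sin Δλ cos φ₁, −cos φ₂ sin φ₁ + sin φ₂ cos φ₁ cos Δλ) = 241.62°
Δθ = θ₂ − θ₁ = -24.5°

-24.5°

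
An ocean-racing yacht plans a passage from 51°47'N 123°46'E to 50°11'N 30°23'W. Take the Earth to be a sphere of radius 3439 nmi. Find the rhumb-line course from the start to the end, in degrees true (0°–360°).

Meridional parts: M(φ₁)=+1.0600, M(φ₂)=+1.0157 → ΔM = -0.0444;  Δλ = -2.6904 rad
tan C = Δλ / ΔM = +60.6449 → C = 269.06°

269.1°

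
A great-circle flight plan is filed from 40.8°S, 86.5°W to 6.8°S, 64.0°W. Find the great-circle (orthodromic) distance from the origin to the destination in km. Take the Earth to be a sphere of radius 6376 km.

4394 km

Haversine: a = sin²(Δφ/2)+cos φ₁ cos φ₂ sin²(Δλ/2) = 0.11409;  σ = 2·atan2(√a,√(1−a))
σ = 39.482° → d = Rσ = 6376·0.68910 = 4394 km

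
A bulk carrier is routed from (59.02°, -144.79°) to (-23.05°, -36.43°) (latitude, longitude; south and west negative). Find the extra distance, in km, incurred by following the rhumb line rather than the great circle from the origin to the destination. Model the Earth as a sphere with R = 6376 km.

Great circle: cos σ = sin φ₁ sin φ₂ + cos φ₁ cos φ₂ cos Δλ,  σ = 2.0770 rad → d_gc = 13243.0 km
Rhumb line: Δψ = -1.6969, q = Δφ/Δψ = 0.8441, d_rh = R√(Δφ²+q²Δλ²) = 13675.7 km
Excess = 13675.7 − 13243.0 = 432.7 ≈ 433 km

433 km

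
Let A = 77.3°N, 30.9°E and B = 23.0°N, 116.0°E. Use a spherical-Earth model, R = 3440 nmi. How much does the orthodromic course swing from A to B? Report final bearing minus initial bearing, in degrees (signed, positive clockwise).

Initial bearing θ₁ = atan2(sin Δλ cos φ₂, cos φ₁ sin φ₂ − sin φ₁ cos φ₂ cos Δλ) = 89.43°
Final bearing θ₂ = (initial bearing from the destination back to the start) + 180° = 166.18°
Δθ = θ₂ − θ₁ = +76.8°

+76.8°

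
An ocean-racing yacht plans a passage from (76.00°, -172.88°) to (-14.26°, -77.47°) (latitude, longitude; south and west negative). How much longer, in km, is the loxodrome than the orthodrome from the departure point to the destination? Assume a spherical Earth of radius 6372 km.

Great circle: cos σ = sin φ₁ sin φ₂ + cos φ₁ cos φ₂ cos Δλ,  σ = 1.8350 rad → d_gc = 11692.4 km
Rhumb line: Δψ = -2.3488, q = Δφ/Δψ = 0.6707, d_rh = R√(Δφ²+q²Δλ²) = 12304.8 km
Excess = 12304.8 − 11692.4 = 612.4 ≈ 612 km

612 km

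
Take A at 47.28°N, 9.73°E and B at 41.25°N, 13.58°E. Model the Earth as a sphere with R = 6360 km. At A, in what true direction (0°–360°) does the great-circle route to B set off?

154.1°

N = sin Δλ·cos φ₂ = +0.0505;  D = cos φ₁ sin φ₂ − sin φ₁ cos φ₂ cos Δλ = -0.1038
initial course = atan2(N, D) = 154.07°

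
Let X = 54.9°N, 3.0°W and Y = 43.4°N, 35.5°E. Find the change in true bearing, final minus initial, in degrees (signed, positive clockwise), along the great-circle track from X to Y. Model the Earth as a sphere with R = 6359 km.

+29.7°

At departure: θ₁ = atan2(sin Δλ cos φ₂, cos φ₁ sin φ₂ − sin φ₁ cos φ₂ cos Δλ) = 98.81°
At arrival: θ₂ = atan2(sin Δλ cos φ₁, −cos φ₂ sin φ₁ + sin φ₂ cos φ₁ cos Δλ) = 128.55°
Δθ = θ₂ − θ₁ = +29.7°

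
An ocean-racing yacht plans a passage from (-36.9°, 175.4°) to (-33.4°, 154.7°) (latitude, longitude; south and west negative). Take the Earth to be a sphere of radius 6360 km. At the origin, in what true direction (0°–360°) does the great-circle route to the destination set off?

N = sin Δλ·cos φ₂ = -0.2951;  D = cos φ₁ sin φ₂ − sin φ₁ cos φ₂ cos Δλ = +0.0287
initial course = atan2(N, D) = 275.55°

275.6°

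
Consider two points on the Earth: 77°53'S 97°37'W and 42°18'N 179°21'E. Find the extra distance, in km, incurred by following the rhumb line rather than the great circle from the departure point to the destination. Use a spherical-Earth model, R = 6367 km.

Great circle: cos σ = sin φ₁ sin φ₂ + cos φ₁ cos φ₂ cos Δλ,  σ = 2.2642 rad → d_gc = 14416.4 km
Rhumb line: Δψ = +3.0593, q = Δφ/Δψ = 0.6856, d_rh = R√(Δφ²+q²Δλ²) = 14778.1 km
Excess = 14778.1 − 14416.4 = 361.7 ≈ 362 km

362 km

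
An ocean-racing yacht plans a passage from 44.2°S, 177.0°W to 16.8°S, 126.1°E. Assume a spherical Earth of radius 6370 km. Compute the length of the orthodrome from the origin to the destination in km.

6094 km

Haversine: a = sin²(Δφ/2)+cos φ₁ cos φ₂ sin²(Δλ/2) = 0.21185;  σ = 2·atan2(√a,√(1−a))
σ = 54.809° → d = Rσ = 6370·0.95660 = 6094 km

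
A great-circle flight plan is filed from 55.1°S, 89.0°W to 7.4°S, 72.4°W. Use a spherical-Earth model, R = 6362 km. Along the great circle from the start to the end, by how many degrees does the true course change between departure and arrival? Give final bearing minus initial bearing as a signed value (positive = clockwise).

-9.5°

Initial bearing θ₁ = atan2(sin Δλ cos φ₂, cos φ₁ sin φ₂ − sin φ₁ cos φ₂ cos Δλ) = 21.87°
Final bearing θ₂ = (initial bearing from the destination back to the start) + 180° = 12.41°
Δθ = θ₂ − θ₁ = -9.5°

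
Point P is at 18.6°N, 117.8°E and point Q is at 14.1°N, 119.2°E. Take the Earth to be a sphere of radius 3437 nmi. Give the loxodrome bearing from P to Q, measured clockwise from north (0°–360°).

163.4°

Δψ = ln[tan(π/4+φ₂/2)/tan(π/4+φ₁/2)] = -0.0819
Δλ = +0.0244 rad (taken the short way round)
course = atan2(Δλ, Δψ) = 163.38°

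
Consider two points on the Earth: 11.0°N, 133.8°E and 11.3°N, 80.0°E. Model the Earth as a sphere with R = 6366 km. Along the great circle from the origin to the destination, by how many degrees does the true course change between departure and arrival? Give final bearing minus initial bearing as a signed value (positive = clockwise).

-11.2°

At departure: θ₁ = atan2(sin Δλ cos φ₂, cos φ₁ sin φ₂ − sin φ₁ cos φ₂ cos Δλ) = 275.90°
At arrival: θ₂ = atan2(sin Δλ cos φ₁, −cos φ₂ sin φ₁ + sin φ₂ cos φ₁ cos Δλ) = 264.70°
Δθ = θ₂ − θ₁ = -11.2°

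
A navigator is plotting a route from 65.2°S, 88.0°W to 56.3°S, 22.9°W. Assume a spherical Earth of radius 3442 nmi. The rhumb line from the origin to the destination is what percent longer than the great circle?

Great circle: σ = 0.5487 rad → d_gc = Rσ = 1888.5 nmi
Rhumb: Δφ = +0.1553, Δλ = +1.1362, Δψ = +0.3203, q = Δφ/Δψ = 0.4850 → d_rh = R√(Δφ²+q²Δλ²) = 1970.6 nmi
Excess = (1970.6 − 1888.5) / 1888.5 = 82.1 / 1888.5 = 4.347% ≈ 4.3%

4.3%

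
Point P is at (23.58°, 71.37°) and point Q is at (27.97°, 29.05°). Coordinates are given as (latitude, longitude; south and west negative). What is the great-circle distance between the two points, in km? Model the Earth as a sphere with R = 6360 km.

cos σ = sin φ₁ sin φ₂ + cos φ₁ cos φ₂ cos Δλ
      = sin(23.58°)sin(27.97°) + cos(23.58°)cos(27.97°)cos(-42.32°) = 0.7861
σ = 38.176° → d = Rσ = 6360·0.66629 = 4238 km

4238 km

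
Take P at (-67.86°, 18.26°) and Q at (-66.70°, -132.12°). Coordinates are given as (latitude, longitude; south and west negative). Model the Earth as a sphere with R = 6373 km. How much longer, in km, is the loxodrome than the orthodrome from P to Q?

Great circle: cos σ = sin φ₁ sin φ₂ + cos φ₁ cos φ₂ cos Δλ,  σ = 0.7654 rad → d_gc = 4877.6 km
Rhumb line: Δψ = +0.0524, q = Δφ/Δψ = 0.3861, d_rh = R√(Δφ²+q²Δλ²) = 6460.3 km
Excess = 6460.3 − 4877.6 = 1582.7 ≈ 1583 km

1583 km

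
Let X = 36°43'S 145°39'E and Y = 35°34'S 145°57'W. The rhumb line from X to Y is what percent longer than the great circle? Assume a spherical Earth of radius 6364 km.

2.3%

Great circle: σ = 0.9425 rad → d_gc = Rσ = 5998.0 km
Rhumb: Δφ = +0.0201, Δλ = +1.1938, Δψ = +0.0249, q = Δφ/Δψ = 0.8075 → d_rh = R√(Δφ²+q²Δλ²) = 6136.5 km
Excess = (6136.5 − 5998.0) / 5998.0 = 138.5 / 5998.0 = 2.31% ≈ 2.3%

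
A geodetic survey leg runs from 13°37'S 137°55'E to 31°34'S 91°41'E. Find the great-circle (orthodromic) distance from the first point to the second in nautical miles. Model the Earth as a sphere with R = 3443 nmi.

cos σ = sin φ₁ sin φ₂ + cos φ₁ cos φ₂ cos Δλ
      = sin(-13.62°)sin(-31.57°) + cos(-13.62°)cos(-31.57°)cos(-46.23°) = 0.6960
σ = 45.889° → d = Rσ = 3443·0.80092 = 2758 nmi

2758 nmi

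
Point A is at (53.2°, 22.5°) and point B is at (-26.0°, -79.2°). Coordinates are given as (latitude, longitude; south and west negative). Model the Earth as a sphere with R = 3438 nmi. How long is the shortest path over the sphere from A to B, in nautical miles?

7045 nmi

Haversine: a = sin²(Δφ/2)+cos φ₁ cos φ₂ sin²(Δλ/2) = 0.73010;  σ = 2·atan2(√a,√(1−a))
σ = 117.400° → d = Rσ = 3438·2.04901 = 7045 nmi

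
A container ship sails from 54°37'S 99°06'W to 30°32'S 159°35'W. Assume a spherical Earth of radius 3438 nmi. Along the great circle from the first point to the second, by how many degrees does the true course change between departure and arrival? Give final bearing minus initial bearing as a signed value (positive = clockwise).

At departure: θ₁ = atan2(sin Δλ cos φ₂, cos φ₁ sin φ₂ − sin φ₁ cos φ₂ cos Δλ) = 273.95°
At arrival: θ₂ = atan2(sin Δλ cos φ₁, −cos φ₂ sin φ₁ + sin φ₂ cos φ₁ cos Δλ) = 317.88°
Δθ = θ₂ − θ₁ = +43.9°

+43.9°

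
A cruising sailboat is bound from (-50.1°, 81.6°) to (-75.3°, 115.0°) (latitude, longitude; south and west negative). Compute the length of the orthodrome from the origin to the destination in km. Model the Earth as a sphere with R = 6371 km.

3181 km

cos σ = sin φ₁ sin φ₂ + cos φ₁ cos φ₂ cos Δλ
      = sin(-50.10°)sin(-75.30°) + cos(-50.10°)cos(-75.30°)cos(33.40°) = 0.8779
σ = 28.605° → d = Rσ = 6371·0.49924 = 3181 km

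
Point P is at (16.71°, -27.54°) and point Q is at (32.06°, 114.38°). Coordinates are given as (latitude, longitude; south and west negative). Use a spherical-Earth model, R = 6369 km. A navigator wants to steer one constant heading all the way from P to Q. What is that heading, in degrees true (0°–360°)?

83.2°

Meridional parts: M(φ₁)=+0.2959, M(φ₂)=+0.5913 → ΔM = +0.2954;  Δλ = +2.4770 rad
tan C = Δλ / ΔM = +8.3852 → C = 83.20°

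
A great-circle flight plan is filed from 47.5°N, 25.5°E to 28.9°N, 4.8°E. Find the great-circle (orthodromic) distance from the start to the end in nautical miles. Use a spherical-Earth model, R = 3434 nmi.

1471 nmi

Haversine: a = sin²(Δφ/2)+cos φ₁ cos φ₂ sin²(Δλ/2) = 0.04521;  σ = 2·atan2(√a,√(1−a))
σ = 24.552° → d = Rσ = 3434·0.42851 = 1471 nmi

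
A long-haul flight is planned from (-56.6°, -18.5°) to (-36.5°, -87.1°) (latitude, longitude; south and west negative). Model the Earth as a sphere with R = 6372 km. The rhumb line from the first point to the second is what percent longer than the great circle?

Great circle: σ = 0.8526 rad → d_gc = Rσ = 5432.6 km
Rhumb: Δφ = +0.3508, Δλ = -1.1973, Δψ = +0.5188, q = Δφ/Δψ = 0.6762 → d_rh = R√(Δφ²+q²Δλ²) = 5622.0 km
Excess = (5622.0 − 5432.6) / 5432.6 = 189.4 / 5432.6 = 3.49% ≈ 3.5%

3.5%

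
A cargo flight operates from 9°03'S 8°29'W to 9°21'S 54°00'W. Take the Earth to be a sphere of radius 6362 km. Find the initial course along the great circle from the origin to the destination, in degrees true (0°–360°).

N = sin Δλ·cos φ₂ = -0.7040;  D = cos φ₁ sin φ₂ − sin φ₁ cos φ₂ cos Δλ = -0.0517
initial course = atan2(N, D) = 265.80°

265.8°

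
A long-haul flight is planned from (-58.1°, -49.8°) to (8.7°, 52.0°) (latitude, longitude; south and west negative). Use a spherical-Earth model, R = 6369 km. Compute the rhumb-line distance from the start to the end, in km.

Rhumb course C = atan2(Δλ, Δψ) with Δψ = ln[tan(π/4+φ₂/2)/tan(π/4+φ₁/2)] = +1.4049, Δλ = +1.7767 → C = 51.67°
d = R·|Δφ| / |cos C| = 6369·1.16588 / 0.62024 = 11972 km

11972 km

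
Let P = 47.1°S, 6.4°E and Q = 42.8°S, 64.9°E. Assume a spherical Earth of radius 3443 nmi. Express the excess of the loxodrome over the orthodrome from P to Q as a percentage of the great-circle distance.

2.3%

Great circle: σ = 0.7095 rad → d_gc = Rσ = 2442.8 nmi
Rhumb: Δφ = +0.0750, Δλ = +1.0210, Δψ = +0.1061, q = Δφ/Δψ = 0.7072 → d_rh = R√(Δφ²+q²Δλ²) = 2499.5 nmi
Excess = (2499.5 − 2442.8) / 2442.8 = 56.7 / 2442.8 = 2.32% ≈ 2.3%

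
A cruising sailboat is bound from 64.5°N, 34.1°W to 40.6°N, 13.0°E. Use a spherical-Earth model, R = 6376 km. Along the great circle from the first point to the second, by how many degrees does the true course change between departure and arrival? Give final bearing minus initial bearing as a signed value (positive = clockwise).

+39.0°

Initial bearing θ₁ = atan2(sin Δλ cos φ₂, cos φ₁ sin φ₂ − sin φ₁ cos φ₂ cos Δλ) = 108.52°
Final bearing θ₂ = (initial bearing from the destination back to the start) + 180° = 147.48°
Δθ = θ₂ − θ₁ = +39.0°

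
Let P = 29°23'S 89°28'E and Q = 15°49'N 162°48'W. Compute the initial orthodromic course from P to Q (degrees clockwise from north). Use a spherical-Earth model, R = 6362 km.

84.2°

θ = atan2( sin Δλ·cos φ₂ ,  cos φ₁ sin φ₂ − sin φ₁ cos φ₂ cos Δλ )
  = atan2(+0.9164, +0.0937) = 84.16°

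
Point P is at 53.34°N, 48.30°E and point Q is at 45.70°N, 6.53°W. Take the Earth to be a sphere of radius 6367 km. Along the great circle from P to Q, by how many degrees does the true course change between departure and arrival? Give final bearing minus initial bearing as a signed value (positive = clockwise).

Initial bearing θ₁ = atan2(sin Δλ cos φ₂, cos φ₁ sin φ₂ − sin φ₁ cos φ₂ cos Δλ) = 280.38°
Final bearing θ₂ = (initial bearing from the destination back to the start) + 180° = 237.23°
Δθ = θ₂ − θ₁ = -43.1°

-43.1°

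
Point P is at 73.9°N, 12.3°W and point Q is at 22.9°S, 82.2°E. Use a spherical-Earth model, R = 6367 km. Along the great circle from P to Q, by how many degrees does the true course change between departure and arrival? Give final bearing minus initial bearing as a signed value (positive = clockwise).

+70.1°

At departure: θ₁ = atan2(sin Δλ cos φ₂, cos φ₁ sin φ₂ − sin φ₁ cos φ₂ cos Δλ) = 92.40°
At arrival: θ₂ = atan2(sin Δλ cos φ₁, −cos φ₂ sin φ₁ + sin φ₂ cos φ₁ cos Δλ) = 162.50°
Δθ = θ₂ − θ₁ = +70.1°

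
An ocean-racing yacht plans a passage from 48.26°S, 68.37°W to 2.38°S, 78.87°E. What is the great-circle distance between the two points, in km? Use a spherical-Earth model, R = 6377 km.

cos σ = sin φ₁ sin φ₂ + cos φ₁ cos φ₂ cos Δλ
      = sin(-48.26°)sin(-2.38°) + cos(-48.26°)cos(-2.38°)cos(147.24°) = -0.5284
σ = 121.897° → d = Rσ = 6377·2.12750 = 13567 km

13567 km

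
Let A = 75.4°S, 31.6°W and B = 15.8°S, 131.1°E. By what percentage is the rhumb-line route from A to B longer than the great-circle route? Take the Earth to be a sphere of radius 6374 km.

27.5%

Great circle: σ = 1.5389 rad → d_gc = Rσ = 9808.8 km
Rhumb: Δφ = +1.0402, Δλ = +2.8397, Δψ = +1.7756, q = Δφ/Δψ = 0.5858 → d_rh = R√(Δφ²+q²Δλ²) = 12506.0 km
Excess = (12506.0 − 9808.8) / 9808.8 = 2697.2 / 9808.8 = 27.50% ≈ 27.5%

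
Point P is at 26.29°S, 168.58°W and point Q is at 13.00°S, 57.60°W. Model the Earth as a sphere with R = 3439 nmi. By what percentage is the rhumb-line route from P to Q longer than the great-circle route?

Great circle: σ = 1.7856 rad → d_gc = Rσ = 6140.6 nmi
Rhumb: Δφ = +0.2320, Δλ = +1.9370, Δψ = +0.2470, q = Δφ/Δψ = 0.9391 → d_rh = R√(Δφ²+q²Δλ²) = 6306.5 nmi
Excess = (6306.5 − 6140.6) / 6140.6 = 165.9 / 6140.6 = 2.70% ≈ 2.7%

2.7%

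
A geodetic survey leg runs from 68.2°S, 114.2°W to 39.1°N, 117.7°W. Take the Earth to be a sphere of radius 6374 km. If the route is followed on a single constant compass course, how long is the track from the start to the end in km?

11941 km

Δψ = ln[tan(π/4+φ₂/2)/tan(π/4+φ₁/2)] = +2.3898;  Δφ = +1.8727 rad,  Δλ = -0.0611 rad
q = Δφ/Δψ = 0.7836
d = R·√(Δφ² + q²Δλ²) = 6374·1.87335 = 11941 km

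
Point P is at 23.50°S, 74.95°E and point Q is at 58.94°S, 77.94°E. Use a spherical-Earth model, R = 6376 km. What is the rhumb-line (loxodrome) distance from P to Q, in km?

3951 km

Δψ = ln[tan(π/4+φ₂/2)/tan(π/4+φ₁/2)] = -0.8584;  Δφ = -0.6185 rad,  Δλ = +0.0522 rad
q = Δφ/Δψ = 0.7206
d = R·√(Δφ² + q²Δλ²) = 6376·0.61969 = 3951 km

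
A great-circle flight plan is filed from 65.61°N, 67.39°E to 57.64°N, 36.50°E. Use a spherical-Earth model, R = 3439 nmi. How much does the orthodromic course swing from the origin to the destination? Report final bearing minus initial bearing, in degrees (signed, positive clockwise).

-27.4°

Initial bearing θ₁ = atan2(sin Δλ cos φ₂, cos φ₁ sin φ₂ − sin φ₁ cos φ₂ cos Δλ) = 255.80°
Final bearing θ₂ = (initial bearing from the destination back to the start) + 180° = 228.41°
Δθ = θ₂ − θ₁ = -27.4°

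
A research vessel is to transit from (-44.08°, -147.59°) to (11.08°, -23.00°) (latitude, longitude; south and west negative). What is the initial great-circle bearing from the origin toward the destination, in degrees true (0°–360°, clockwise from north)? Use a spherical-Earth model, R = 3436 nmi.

θ = atan2( sin Δλ·cos φ₂ ,  cos φ₁ sin φ₂ − sin φ₁ cos φ₂ cos Δλ )
  = atan2(+0.8079, -0.2495) = 107.16°

107.2°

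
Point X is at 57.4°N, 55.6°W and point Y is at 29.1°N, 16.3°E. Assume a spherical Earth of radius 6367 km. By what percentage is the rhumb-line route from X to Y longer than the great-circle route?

Great circle: σ = 0.9813 rad → d_gc = Rσ = 6247.7 km
Rhumb: Δφ = -0.4939, Δλ = +1.2549, Δψ = -0.6983, q = Δφ/Δψ = 0.7073 → d_rh = R√(Δφ²+q²Δλ²) = 6467.5 km
Excess = (6467.5 − 6247.7) / 6247.7 = 219.8 / 6247.7 = 3.52% ≈ 3.5%

3.5%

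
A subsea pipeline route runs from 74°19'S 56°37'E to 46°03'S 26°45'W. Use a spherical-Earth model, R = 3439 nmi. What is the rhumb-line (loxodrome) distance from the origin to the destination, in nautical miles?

Rhumb course C = atan2(Δλ, Δψ) with Δψ = ln[tan(π/4+φ₂/2)/tan(π/4+φ₁/2)] = +1.0750, Δλ = -1.4550 → C = 306.46°
d = R·|Δφ| / |cos C| = 3439·0.49335 / 0.59422 = 2855 nmi

2855 nmi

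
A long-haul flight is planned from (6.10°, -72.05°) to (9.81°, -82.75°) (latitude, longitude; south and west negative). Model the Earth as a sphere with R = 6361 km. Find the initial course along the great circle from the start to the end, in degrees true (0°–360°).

θ = atan2( sin Δλ·cos φ₂ ,  cos φ₁ sin φ₂ − sin φ₁ cos φ₂ cos Δλ )
  = atan2(-0.1830, +0.0665) = 289.98°

290.0°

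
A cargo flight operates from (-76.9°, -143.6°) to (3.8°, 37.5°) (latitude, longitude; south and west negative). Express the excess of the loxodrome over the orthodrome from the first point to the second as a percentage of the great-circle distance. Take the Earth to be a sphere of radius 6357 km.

Great circle: σ = 1.8657 rad → d_gc = Rσ = 11860.3 km
Rhumb: Δφ = +1.4085, Δλ = -3.1224, Δψ = +2.2308, q = Δφ/Δψ = 0.6314 → d_rh = R√(Δφ²+q²Δλ²) = 15402.3 km
Excess = (15402.3 − 11860.3) / 11860.3 = 3542.0 / 11860.3 = 29.86% ≈ 29.9%

29.9%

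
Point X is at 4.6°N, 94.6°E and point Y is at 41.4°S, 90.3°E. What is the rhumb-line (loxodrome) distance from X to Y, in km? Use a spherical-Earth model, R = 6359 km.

Δψ = ln[tan(π/4+φ₂/2)/tan(π/4+φ₁/2)] = -0.8755;  Δφ = -0.8029 rad,  Δλ = -0.0750 rad
q = Δφ/Δψ = 0.9170
d = R·√(Δφ² + q²Δλ²) = 6359·0.80580 = 5124 km

5124 km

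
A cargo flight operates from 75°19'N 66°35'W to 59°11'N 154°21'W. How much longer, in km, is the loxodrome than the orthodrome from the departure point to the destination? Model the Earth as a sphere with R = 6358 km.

Great circle: cos σ = sin φ₁ sin φ₂ + cos φ₁ cos φ₂ cos Δλ,  σ = 0.5812 rad → d_gc = 3695.05 km
Rhumb line: Δψ = -0.7604, q = Δφ/Δψ = 0.3703, d_rh = R√(Δφ²+q²Δλ²) = 4026.54 km
Excess = 4026.54 − 3695.05 = 331.49 ≈ 331 km

331 km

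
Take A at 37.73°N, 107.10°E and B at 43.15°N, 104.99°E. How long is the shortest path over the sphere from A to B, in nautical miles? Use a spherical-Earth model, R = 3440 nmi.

Haversine: a = sin²(Δφ/2)+cos φ₁ cos φ₂ sin²(Δλ/2) = 0.00243;  σ = 2·atan2(√a,√(1−a))
σ = 5.652° → d = Rσ = 3440·0.09865 = 339 nmi

339 nmi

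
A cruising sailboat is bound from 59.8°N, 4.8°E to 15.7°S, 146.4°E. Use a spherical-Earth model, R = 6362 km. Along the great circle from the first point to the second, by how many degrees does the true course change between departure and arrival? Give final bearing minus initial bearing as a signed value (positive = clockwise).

Initial bearing θ₁ = atan2(sin Δλ cos φ₂, cos φ₁ sin φ₂ − sin φ₁ cos φ₂ cos Δλ) = 49.21°
Final bearing θ₂ = (initial bearing from the destination back to the start) + 180° = 156.70°
Δθ = θ₂ − θ₁ = +107.5°

+107.5°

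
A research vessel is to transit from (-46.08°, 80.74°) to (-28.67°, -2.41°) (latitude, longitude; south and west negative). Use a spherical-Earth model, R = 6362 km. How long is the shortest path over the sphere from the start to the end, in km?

7249 km

cos σ = sin φ₁ sin φ₂ + cos φ₁ cos φ₂ cos Δλ
      = sin(-46.08°)sin(-28.67°) + cos(-46.08°)cos(-28.67°)cos(-83.15°) = 0.4182
σ = 65.281° → d = Rσ = 6362·1.13937 = 7249 km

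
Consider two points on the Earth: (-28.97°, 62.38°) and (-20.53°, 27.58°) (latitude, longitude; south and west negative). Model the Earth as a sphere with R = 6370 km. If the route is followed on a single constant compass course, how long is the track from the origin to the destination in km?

Rhumb course C = atan2(Δλ, Δψ) with Δψ = ln[tan(π/4+φ₂/2)/tan(π/4+φ₁/2)] = +0.1624, Δλ = -0.6074 → C = 284.97°
d = R·|Δφ| / |cos C| = 6370·0.14731 / 0.25833 = 3632 km

3632 km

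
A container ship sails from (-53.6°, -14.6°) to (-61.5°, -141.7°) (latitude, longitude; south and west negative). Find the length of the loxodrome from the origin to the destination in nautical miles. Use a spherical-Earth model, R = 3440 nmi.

4103 nmi

Rhumb course C = atan2(Δλ, Δψ) with Δψ = ln[tan(π/4+φ₂/2)/tan(π/4+φ₁/2)] = -0.2582, Δλ = -2.2183 → C = 263.36°
d = R·|Δφ| / |cos C| = 3440·0.13788 / 0.11561 = 4103 nmi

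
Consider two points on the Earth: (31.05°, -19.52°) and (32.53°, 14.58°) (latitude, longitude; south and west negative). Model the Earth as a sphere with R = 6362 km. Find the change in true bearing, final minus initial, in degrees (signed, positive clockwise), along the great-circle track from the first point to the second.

Initial bearing θ₁ = atan2(sin Δλ cos φ₂, cos φ₁ sin φ₂ − sin φ₁ cos φ₂ cos Δλ) = 77.99°
Final bearing θ₂ = (initial bearing from the destination back to the start) + 180° = 96.34°
Δθ = θ₂ − θ₁ = +18.4°

+18.4°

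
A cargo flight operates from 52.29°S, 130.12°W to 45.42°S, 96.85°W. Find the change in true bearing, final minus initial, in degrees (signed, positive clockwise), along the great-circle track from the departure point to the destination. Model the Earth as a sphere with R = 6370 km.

Initial bearing θ₁ = atan2(sin Δλ cos φ₂, cos φ₁ sin φ₂ − sin φ₁ cos φ₂ cos Δλ) = 85.75°
Final bearing θ₂ = (initial bearing from the destination back to the start) + 180° = 60.35°
Δθ = θ₂ − θ₁ = -25.4°

-25.4°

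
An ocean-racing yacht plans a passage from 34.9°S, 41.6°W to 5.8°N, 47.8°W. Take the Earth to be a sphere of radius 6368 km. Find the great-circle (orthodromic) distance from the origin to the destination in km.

4570 km

Haversine: a = sin²(Δφ/2)+cos φ₁ cos φ₂ sin²(Δλ/2) = 0.12332;  σ = 2·atan2(√a,√(1−a))
σ = 41.118° → d = Rσ = 6368·0.71764 = 4570 km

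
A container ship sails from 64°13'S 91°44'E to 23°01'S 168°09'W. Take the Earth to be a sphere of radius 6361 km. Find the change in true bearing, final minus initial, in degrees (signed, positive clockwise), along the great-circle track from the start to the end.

Initial bearing θ₁ = atan2(sin Δλ cos φ₂, cos φ₁ sin φ₂ − sin φ₁ cos φ₂ cos Δλ) = 109.21°
Final bearing θ₂ = (initial bearing from the destination back to the start) + 180° = 26.51°
Δθ = θ₂ − θ₁ = -82.7°

-82.7°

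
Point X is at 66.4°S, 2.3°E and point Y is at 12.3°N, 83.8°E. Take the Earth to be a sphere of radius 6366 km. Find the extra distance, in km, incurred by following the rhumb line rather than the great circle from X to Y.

Great circle: cos σ = sin φ₁ sin φ₂ + cos φ₁ cos φ₂ cos Δλ,  σ = 1.7086 rad → d_gc = 10877.1 km
Rhumb line: Δψ = +1.7822, q = Δφ/Δψ = 0.7707, d_rh = R√(Δφ²+q²Δλ²) = 11187.9 km
Excess = 11187.9 − 10877.1 = 310.8 ≈ 311 km

311 km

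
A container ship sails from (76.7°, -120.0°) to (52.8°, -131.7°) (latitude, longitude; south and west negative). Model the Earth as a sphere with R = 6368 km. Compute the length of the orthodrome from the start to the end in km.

cos σ = sin φ₁ sin φ₂ + cos φ₁ cos φ₂ cos Δλ
      = sin(76.70°)sin(52.80°) + cos(76.70°)cos(52.80°)cos(-11.70°) = 0.9114
σ = 24.305° → d = Rσ = 6368·0.42421 = 2701 km

2701 km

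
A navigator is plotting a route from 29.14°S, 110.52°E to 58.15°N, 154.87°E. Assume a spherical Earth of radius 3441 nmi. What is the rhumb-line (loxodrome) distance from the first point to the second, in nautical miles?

5713 nmi

Rhumb course C = atan2(Δλ, Δψ) with Δψ = ln[tan(π/4+φ₂/2)/tan(π/4+φ₁/2)] = +1.7862, Δλ = +0.7741 → C = 23.43°
d = R·|Δφ| / |cos C| = 3441·1.52350 / 0.91755 = 5713 nmi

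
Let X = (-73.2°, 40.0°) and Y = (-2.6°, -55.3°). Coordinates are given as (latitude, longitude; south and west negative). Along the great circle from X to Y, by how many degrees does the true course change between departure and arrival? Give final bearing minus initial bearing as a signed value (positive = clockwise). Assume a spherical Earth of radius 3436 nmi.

+79.1°

Initial bearing θ₁ = atan2(sin Δλ cos φ₂, cos φ₁ sin φ₂ − sin φ₁ cos φ₂ cos Δλ) = 264.18°
Final bearing θ₂ = (initial bearing from the destination back to the start) + 180° = 343.27°
Δθ = θ₂ − θ₁ = +79.1°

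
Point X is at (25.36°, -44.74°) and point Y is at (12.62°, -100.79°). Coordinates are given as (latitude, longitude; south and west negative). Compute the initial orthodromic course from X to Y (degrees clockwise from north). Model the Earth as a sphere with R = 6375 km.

N = sin Δλ·cos φ₂ = -0.8095;  D = cos φ₁ sin φ₂ − sin φ₁ cos φ₂ cos Δλ = -0.0360
initial course = atan2(N, D) = 267.45°

267.5°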